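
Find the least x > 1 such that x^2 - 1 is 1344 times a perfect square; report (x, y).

First expand sqrt(1344) as a continued fraction. With x_i = (sqrt(1344) + m_i)/d_i and (m_0, d_0) = (0, 1): a_0 = floor(sqrt(1344)) = 36, since 36^2 = 1296 <= 1344 < 1369 = 37^2.
Iterate m_{i+1} = d_i*a_i - m_i, d_{i+1} = (1344 - m_{i+1}^2)/d_i, a_{i+1} = floor((a_0 + m_{i+1})/d_{i+1}):
  m_1 = 1*36 - 0 = 36, d_1 = (1344 - 36^2)/1 = 48/1 = 48, a_1 = floor((36 + 36)/48) = 1.
  m_2 = 48*1 - 36 = 12, d_2 = (1344 - 12^2)/48 = 1200/48 = 25, a_2 = floor((36 + 12)/25) = 1.
  m_3 = 25*1 - 12 = 13, d_3 = (1344 - 13^2)/25 = 1175/25 = 47, a_3 = floor((36 + 13)/47) = 1.
  m_4 = 47*1 - 13 = 34, d_4 = (1344 - 34^2)/47 = 188/47 = 4, a_4 = floor((36 + 34)/4) = 17.
  m_5 = 4*17 - 34 = 34, d_5 = (1344 - 34^2)/4 = 188/4 = 47, a_5 = floor((36 + 34)/47) = 1.
  m_6 = 47*1 - 34 = 13, d_6 = (1344 - 13^2)/47 = 1175/47 = 25, a_6 = floor((36 + 13)/25) = 1.
  m_7 = 25*1 - 13 = 12, d_7 = (1344 - 12^2)/25 = 1200/25 = 48, a_7 = floor((36 + 12)/48) = 1.
  m_8 = 48*1 - 12 = 36, d_8 = (1344 - 36^2)/48 = 48/48 = 1, a_8 = floor((36 + 36)/1) = 72.
  m_9 = 1*72 - 36 = 36, d_9 = (1344 - 36^2)/1 = 48/1 = 48: (m_9, d_9) = (m_1, d_1) = (36, 48), so from here the quotients repeat a_1, ..., a_8; the period length is 8.
So sqrt(1344) = [36; (1, 1, 1, 17, 1, 1, 1, 72)] with period length k = 8.
k is even, so the fundamental solution of x^2 - 1344y^2 = 1 is (p_{k-1}, q_{k-1}) = (p_7, q_7); compute convergents through index 7.
Convergents (p_i = a_i*p_{i-1} + p_{i-2}, q_i = a_i*q_{i-1} + q_{i-2} with p_{-2}=0, p_{-1}=1, q_{-2}=1, q_{-1}=0):
  i=0: a_0=36, p_0 = 36*1 + 0 = 36, q_0 = 36*0 + 1 = 1.
  i=1: a_1=1, p_1 = 1*36 + 1 = 37, q_1 = 1*1 + 0 = 1.
  i=2: a_2=1, p_2 = 1*37 + 36 = 73, q_2 = 1*1 + 1 = 2.
  i=3: a_3=1, p_3 = 1*73 + 37 = 110, q_3 = 1*2 + 1 = 3.
  i=4: a_4=17, p_4 = 17*110 + 73 = 1943, q_4 = 17*3 + 2 = 53.
  i=5: a_5=1, p_5 = 1*1943 + 110 = 2053, q_5 = 1*53 + 3 = 56.
  i=6: a_6=1, p_6 = 1*2053 + 1943 = 3996, q_6 = 1*56 + 53 = 109.
  i=7: a_7=1, p_7 = 1*3996 + 2053 = 6049, q_7 = 1*109 + 56 = 165.
Check: 6049^2 - 1344*165^2 = 36590401 - 36590400 = 1, so (x, y) = (6049, 165) solves the equation, and by the theorem it is the least positive solution.

(x, y) = (6049, 165)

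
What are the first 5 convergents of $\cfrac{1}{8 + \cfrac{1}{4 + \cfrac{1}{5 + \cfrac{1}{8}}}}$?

Using the convergent recurrence p_i = a_i*p_{i-1} + p_{i-2}, q_i = a_i*q_{i-1} + q_{i-2} with p_{-2}=0, p_{-1}=1, q_{-2}=1, q_{-1}=0:
  i=0: a_0=0, p_0 = 0*1 + 0 = 0, q_0 = 0*0 + 1 = 1.
  i=1: a_1=8, p_1 = 8*0 + 1 = 1, q_1 = 8*1 + 0 = 8.
  i=2: a_2=4, p_2 = 4*1 + 0 = 4, q_2 = 4*8 + 1 = 33.
  i=3: a_3=5, p_3 = 5*4 + 1 = 21, q_3 = 5*33 + 8 = 173.
  i=4: a_4=8, p_4 = 8*21 + 4 = 172, q_4 = 8*173 + 33 = 1417.

0/1, 1/8, 4/33, 21/173, 172/1417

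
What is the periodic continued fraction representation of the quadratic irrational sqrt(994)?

Write x_i = (sqrt(994) + m_i)/d_i with (m_0, d_0) = (0, 1). a_0 = floor(sqrt(994)) = 31, since 31^2 = 961 <= 994 < 1024 = 32^2.
Iterate m_{i+1} = d_i*a_i - m_i, d_{i+1} = (994 - m_{i+1}^2)/d_i, a_{i+1} = floor((a_0 + m_{i+1})/d_{i+1}):
  m_1 = 1*31 - 0 = 31, d_1 = (994 - 31^2)/1 = 33/1 = 33, a_1 = floor((31 + 31)/33) = 1.
  m_2 = 33*1 - 31 = 2, d_2 = (994 - 2^2)/33 = 990/33 = 30, a_2 = floor((31 + 2)/30) = 1.
  m_3 = 30*1 - 2 = 28, d_3 = (994 - 28^2)/30 = 210/30 = 7, a_3 = floor((31 + 28)/7) = 8.
  m_4 = 7*8 - 28 = 28, d_4 = (994 - 28^2)/7 = 210/7 = 30, a_4 = floor((31 + 28)/30) = 1.
  m_5 = 30*1 - 28 = 2, d_5 = (994 - 2^2)/30 = 990/30 = 33, a_5 = floor((31 + 2)/33) = 1.
  m_6 = 33*1 - 2 = 31, d_6 = (994 - 31^2)/33 = 33/33 = 1, a_6 = floor((31 + 31)/1) = 62.
  m_7 = 1*62 - 31 = 31, d_7 = (994 - 31^2)/1 = 33/1 = 33: (m_7, d_7) = (m_1, d_1) = (31, 33), so from here the quotients repeat a_1, ..., a_6; the period length is 6.
Hence the expansion of sqrt(994) is a_0 = 31 followed by the repeating block 1, 1, 8, 1, 1, 62 (period 6).

[31; (1, 1, 8, 1, 1, 62)]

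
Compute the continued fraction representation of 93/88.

Run the Euclidean algorithm on 93 and 88; the successive quotients are the partial quotients a_0, a_1, ... (each step inverts the fractional part left over by the previous one):
  93 = 1*88 + 5, so a_0 = 1.
  88 = 17*5 + 3, so a_1 = 17.
  5 = 1*3 + 2, so a_2 = 1.
  3 = 1*2 + 1, so a_3 = 1.
  2 = 2*1 + 0, so a_4 = 2.
The remainder reaches 0 after 5 divisions, so the expansion has 5 partial quotients, read off in order.

[1; 17, 1, 1, 2]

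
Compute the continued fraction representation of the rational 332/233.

[1; 2, 2, 1, 4, 1, 5]

Run the Euclidean algorithm on 332 and 233; the successive quotients are the partial quotients a_0, a_1, ... (each step inverts the fractional part left over by the previous one):
  332 = 1*233 + 99, so a_0 = 1.
  233 = 2*99 + 35, so a_1 = 2.
  99 = 2*35 + 29, so a_2 = 2.
  35 = 1*29 + 6, so a_3 = 1.
  29 = 4*6 + 5, so a_4 = 4.
  6 = 1*5 + 1, so a_5 = 1.
  5 = 5*1 + 0, so a_6 = 5.
The remainder reaches 0 after 7 divisions, so the expansion has 7 partial quotients, read off in order.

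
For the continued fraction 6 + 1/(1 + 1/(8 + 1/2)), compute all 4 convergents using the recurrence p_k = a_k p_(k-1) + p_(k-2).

6/1, 7/1, 62/9, 131/19

Using the convergent recurrence p_i = a_i*p_{i-1} + p_{i-2}, q_i = a_i*q_{i-1} + q_{i-2} with p_{-2}=0, p_{-1}=1, q_{-2}=1, q_{-1}=0:
  i=0: a_0=6, p_0 = 6*1 + 0 = 6, q_0 = 6*0 + 1 = 1.
  i=1: a_1=1, p_1 = 1*6 + 1 = 7, q_1 = 1*1 + 0 = 1.
  i=2: a_2=8, p_2 = 8*7 + 6 = 62, q_2 = 8*1 + 1 = 9.
  i=3: a_3=2, p_3 = 2*62 + 7 = 131, q_3 = 2*9 + 1 = 19.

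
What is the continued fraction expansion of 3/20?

[0; 6, 1, 2]

Run the Euclidean algorithm on 3 and 20; the successive quotients are the partial quotients a_0, a_1, ... (each step inverts the fractional part left over by the previous one):
  3 = 0*20 + 3, so a_0 = 0.
  20 = 6*3 + 2, so a_1 = 6.
  3 = 1*2 + 1, so a_2 = 1.
  2 = 2*1 + 0, so a_3 = 2.
The remainder reaches 0 after 4 divisions, so the expansion has 4 partial quotients, read off in order.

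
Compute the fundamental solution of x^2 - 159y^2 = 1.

(x, y) = (1324, 105)

First expand sqrt(159) as a continued fraction. With x_i = (sqrt(159) + m_i)/d_i and (m_0, d_0) = (0, 1): a_0 = floor(sqrt(159)) = 12, since 12^2 = 144 <= 159 < 169 = 13^2.
Iterate m_{i+1} = d_i*a_i - m_i, d_{i+1} = (159 - m_{i+1}^2)/d_i, a_{i+1} = floor((a_0 + m_{i+1})/d_{i+1}):
  m_1 = 1*12 - 0 = 12, d_1 = (159 - 12^2)/1 = 15/1 = 15, a_1 = floor((12 + 12)/15) = 1.
  m_2 = 15*1 - 12 = 3, d_2 = (159 - 3^2)/15 = 150/15 = 10, a_2 = floor((12 + 3)/10) = 1.
  m_3 = 10*1 - 3 = 7, d_3 = (159 - 7^2)/10 = 110/10 = 11, a_3 = floor((12 + 7)/11) = 1.
  m_4 = 11*1 - 7 = 4, d_4 = (159 - 4^2)/11 = 143/11 = 13, a_4 = floor((12 + 4)/13) = 1.
  m_5 = 13*1 - 4 = 9, d_5 = (159 - 9^2)/13 = 78/13 = 6, a_5 = floor((12 + 9)/6) = 3.
  m_6 = 6*3 - 9 = 9, d_6 = (159 - 9^2)/6 = 78/6 = 13, a_6 = floor((12 + 9)/13) = 1.
  m_7 = 13*1 - 9 = 4, d_7 = (159 - 4^2)/13 = 143/13 = 11, a_7 = floor((12 + 4)/11) = 1.
  m_8 = 11*1 - 4 = 7, d_8 = (159 - 7^2)/11 = 110/11 = 10, a_8 = floor((12 + 7)/10) = 1.
  m_9 = 10*1 - 7 = 3, d_9 = (159 - 3^2)/10 = 150/10 = 15, a_9 = floor((12 + 3)/15) = 1.
  m_10 = 15*1 - 3 = 12, d_10 = (159 - 12^2)/15 = 15/15 = 1, a_10 = floor((12 + 12)/1) = 24.
  m_11 = 1*24 - 12 = 12, d_11 = (159 - 12^2)/1 = 15/1 = 15: (m_11, d_11) = (m_1, d_1) = (12, 15), so from here the quotients repeat a_1, ..., a_10; the period length is 10.
So sqrt(159) = [12; (1, 1, 1, 1, 3, 1, 1, 1, 1, 24)] with period length k = 10.
k is even, so the fundamental solution of x^2 - 159y^2 = 1 is (p_{k-1}, q_{k-1}) = (p_9, q_9); compute convergents through index 9.
Convergents (p_i = a_i*p_{i-1} + p_{i-2}, q_i = a_i*q_{i-1} + q_{i-2} with p_{-2}=0, p_{-1}=1, q_{-2}=1, q_{-1}=0):
  i=0: a_0=12, p_0 = 12*1 + 0 = 12, q_0 = 12*0 + 1 = 1.
  i=1: a_1=1, p_1 = 1*12 + 1 = 13, q_1 = 1*1 + 0 = 1.
  i=2: a_2=1, p_2 = 1*13 + 12 = 25, q_2 = 1*1 + 1 = 2.
  i=3: a_3=1, p_3 = 1*25 + 13 = 38, q_3 = 1*2 + 1 = 3.
  i=4: a_4=1, p_4 = 1*38 + 25 = 63, q_4 = 1*3 + 2 = 5.
  i=5: a_5=3, p_5 = 3*63 + 38 = 227, q_5 = 3*5 + 3 = 18.
  i=6: a_6=1, p_6 = 1*227 + 63 = 290, q_6 = 1*18 + 5 = 23.
  i=7: a_7=1, p_7 = 1*290 + 227 = 517, q_7 = 1*23 + 18 = 41.
  i=8: a_8=1, p_8 = 1*517 + 290 = 807, q_8 = 1*41 + 23 = 64.
  i=9: a_9=1, p_9 = 1*807 + 517 = 1324, q_9 = 1*64 + 41 = 105.
Check: 1324^2 - 159*105^2 = 1752976 - 1752975 = 1, so (x, y) = (1324, 105) solves the equation, and by the theorem it is the least positive solution.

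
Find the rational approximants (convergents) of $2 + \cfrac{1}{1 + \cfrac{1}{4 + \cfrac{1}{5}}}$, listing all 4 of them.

Using the convergent recurrence p_i = a_i*p_{i-1} + p_{i-2}, q_i = a_i*q_{i-1} + q_{i-2} with p_{-2}=0, p_{-1}=1, q_{-2}=1, q_{-1}=0:
  i=0: a_0=2, p_0 = 2*1 + 0 = 2, q_0 = 2*0 + 1 = 1.
  i=1: a_1=1, p_1 = 1*2 + 1 = 3, q_1 = 1*1 + 0 = 1.
  i=2: a_2=4, p_2 = 4*3 + 2 = 14, q_2 = 4*1 + 1 = 5.
  i=3: a_3=5, p_3 = 5*14 + 3 = 73, q_3 = 5*5 + 1 = 26.

2/1, 3/1, 14/5, 73/26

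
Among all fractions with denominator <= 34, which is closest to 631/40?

489/31

Expand x = 631/40 as a continued fraction with the Euclidean algorithm:
  631 = 15*40 + 31, so a_0 = 15.
  40 = 1*31 + 9, so a_1 = 1.
  31 = 3*9 + 4, so a_2 = 3.
  9 = 2*4 + 1, so a_3 = 2.
  4 = 4*1 + 0, so a_4 = 4.
so x = [15; 1, 3, 2, 4].
Convergents (p_i = a_i*p_{i-1} + p_{i-2}, q_i = a_i*q_{i-1} + q_{i-2} with p_{-2}=0, p_{-1}=1, q_{-2}=1, q_{-1}=0), until the denominator exceeds 34:
  i=0: a_0=15, p_0 = 15*1 + 0 = 15, q_0 = 15*0 + 1 = 1.
  i=1: a_1=1, p_1 = 1*15 + 1 = 16, q_1 = 1*1 + 0 = 1.
  i=2: a_2=3, p_2 = 3*16 + 15 = 63, q_2 = 3*1 + 1 = 4.
  i=3: a_3=2, p_3 = 2*63 + 16 = 142, q_3 = 2*4 + 1 = 9.
  i=4: a_4=4, p_4 = 4*142 + 63 = 631, q_4 = 4*9 + 4 = 40.
q_4 = 40 > 34, so the last convergent with denominator <= 34 is p_3/q_3 = 142/9.
The closest fraction with denominator <= 34 is either p_3/q_3 or the intermediate fraction (k*p_3 + p_2)/(k*q_3 + q_2) with the largest k >= 1 whose denominator stays <= 34; these approach x as k grows, and every other convergent or intermediate fraction in range is farther away.
Largest k: floor((34 - q_2)/q_3) = floor((34 - 4)/9) = 3.
That gives (3*142 + 63)/(3*9 + 4) = 489/31.
Compare the errors: |x - 142/9| = |631*9 - 142*40|/(40*9) = 1/360, and |x - 489/31| = |631*31 - 489*40|/(40*31) = 1/1240.
Cross-multiplying, 1*360 = 360 < 1240 = 1*1240, so 1/1240 is smaller: the intermediate fraction 489/31 is closer to x than 142/9.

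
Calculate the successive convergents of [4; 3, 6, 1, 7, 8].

4/1, 13/3, 82/19, 95/22, 747/173, 6071/1406

Using the convergent recurrence p_i = a_i*p_{i-1} + p_{i-2}, q_i = a_i*q_{i-1} + q_{i-2} with p_{-2}=0, p_{-1}=1, q_{-2}=1, q_{-1}=0:
  i=0: a_0=4, p_0 = 4*1 + 0 = 4, q_0 = 4*0 + 1 = 1.
  i=1: a_1=3, p_1 = 3*4 + 1 = 13, q_1 = 3*1 + 0 = 3.
  i=2: a_2=6, p_2 = 6*13 + 4 = 82, q_2 = 6*3 + 1 = 19.
  i=3: a_3=1, p_3 = 1*82 + 13 = 95, q_3 = 1*19 + 3 = 22.
  i=4: a_4=7, p_4 = 7*95 + 82 = 747, q_4 = 7*22 + 19 = 173.
  i=5: a_5=8, p_5 = 8*747 + 95 = 6071, q_5 = 8*173 + 22 = 1406.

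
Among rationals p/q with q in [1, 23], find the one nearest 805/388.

Expand x = 805/388 as a continued fraction with the Euclidean algorithm:
  805 = 2*388 + 29, so a_0 = 2.
  388 = 13*29 + 11, so a_1 = 13.
  29 = 2*11 + 7, so a_2 = 2.
  11 = 1*7 + 4, so a_3 = 1.
  7 = 1*4 + 3, so a_4 = 1.
  4 = 1*3 + 1, so a_5 = 1.
  3 = 3*1 + 0, so a_6 = 3.
so x = [2; 13, 2, 1, 1, 1, 3].
Convergents (p_i = a_i*p_{i-1} + p_{i-2}, q_i = a_i*q_{i-1} + q_{i-2} with p_{-2}=0, p_{-1}=1, q_{-2}=1, q_{-1}=0), until the denominator exceeds 23:
  i=0: a_0=2, p_0 = 2*1 + 0 = 2, q_0 = 2*0 + 1 = 1.
  i=1: a_1=13, p_1 = 13*2 + 1 = 27, q_1 = 13*1 + 0 = 13.
  i=2: a_2=2, p_2 = 2*27 + 2 = 56, q_2 = 2*13 + 1 = 27.
q_2 = 27 > 23, so the last convergent with denominator <= 23 is p_1/q_1 = 27/13.
The closest fraction with denominator <= 23 is either p_1/q_1 or the intermediate fraction (k*p_1 + p_0)/(k*q_1 + q_0) with the largest k >= 1 whose denominator stays <= 23; these approach x as k grows, and every other convergent or intermediate fraction in range is farther away.
Largest k: floor((23 - q_0)/q_1) = floor((23 - 1)/13) = 1.
That gives (1*27 + 2)/(1*13 + 1) = 29/14.
Compare the errors: |x - 27/13| = |805*13 - 27*388|/(388*13) = 11/5044, and |x - 29/14| = |805*14 - 29*388|/(388*14) = 18/5432.
Cross-multiplying, 11*5432 = 59752 < 90792 = 18*5044, so 11/5044 is smaller: the convergent 27/13 is closer to x than 29/14.

27/13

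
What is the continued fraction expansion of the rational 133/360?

Run the Euclidean algorithm on 133 and 360; the successive quotients are the partial quotients a_0, a_1, ... (each step inverts the fractional part left over by the previous one):
  133 = 0*360 + 133, so a_0 = 0.
  360 = 2*133 + 94, so a_1 = 2.
  133 = 1*94 + 39, so a_2 = 1.
  94 = 2*39 + 16, so a_3 = 2.
  39 = 2*16 + 7, so a_4 = 2.
  16 = 2*7 + 2, so a_5 = 2.
  7 = 3*2 + 1, so a_6 = 3.
  2 = 2*1 + 0, so a_7 = 2.
The remainder reaches 0 after 8 divisions, so the expansion has 8 partial quotients, read off in order.

[0; 2, 1, 2, 2, 2, 3, 2]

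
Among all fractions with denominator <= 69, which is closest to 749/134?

218/39

Expand x = 749/134 as a continued fraction with the Euclidean algorithm:
  749 = 5*134 + 79, so a_0 = 5.
  134 = 1*79 + 55, so a_1 = 1.
  79 = 1*55 + 24, so a_2 = 1.
  55 = 2*24 + 7, so a_3 = 2.
  24 = 3*7 + 3, so a_4 = 3.
  7 = 2*3 + 1, so a_5 = 2.
  3 = 3*1 + 0, so a_6 = 3.
so x = [5; 1, 1, 2, 3, 2, 3].
Convergents (p_i = a_i*p_{i-1} + p_{i-2}, q_i = a_i*q_{i-1} + q_{i-2} with p_{-2}=0, p_{-1}=1, q_{-2}=1, q_{-1}=0), until the denominator exceeds 69:
  i=0: a_0=5, p_0 = 5*1 + 0 = 5, q_0 = 5*0 + 1 = 1.
  i=1: a_1=1, p_1 = 1*5 + 1 = 6, q_1 = 1*1 + 0 = 1.
  i=2: a_2=1, p_2 = 1*6 + 5 = 11, q_2 = 1*1 + 1 = 2.
  i=3: a_3=2, p_3 = 2*11 + 6 = 28, q_3 = 2*2 + 1 = 5.
  i=4: a_4=3, p_4 = 3*28 + 11 = 95, q_4 = 3*5 + 2 = 17.
  i=5: a_5=2, p_5 = 2*95 + 28 = 218, q_5 = 2*17 + 5 = 39.
  i=6: a_6=3, p_6 = 3*218 + 95 = 749, q_6 = 3*39 + 17 = 134.
q_6 = 134 > 69, so the last convergent with denominator <= 69 is p_5/q_5 = 218/39.
The closest fraction with denominator <= 69 is either p_5/q_5 or the intermediate fraction (k*p_5 + p_4)/(k*q_5 + q_4) with the largest k >= 1 whose denominator stays <= 69; these approach x as k grows, and every other convergent or intermediate fraction in range is farther away.
Largest k: floor((69 - q_4)/q_5) = floor((69 - 17)/39) = 1.
That gives (1*218 + 95)/(1*39 + 17) = 313/56.
Compare the errors: |x - 218/39| = |749*39 - 218*134|/(134*39) = 1/5226, and |x - 313/56| = |749*56 - 313*134|/(134*56) = 2/7504.
Cross-multiplying, 1*7504 = 7504 < 10452 = 2*5226, so 1/5226 is smaller: the convergent 218/39 is closer to x than 313/56.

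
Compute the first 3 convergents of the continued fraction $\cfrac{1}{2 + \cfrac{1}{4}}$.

0/1, 1/2, 4/9

Using the convergent recurrence p_i = a_i*p_{i-1} + p_{i-2}, q_i = a_i*q_{i-1} + q_{i-2} with p_{-2}=0, p_{-1}=1, q_{-2}=1, q_{-1}=0:
  i=0: a_0=0, p_0 = 0*1 + 0 = 0, q_0 = 0*0 + 1 = 1.
  i=1: a_1=2, p_1 = 2*0 + 1 = 1, q_1 = 2*1 + 0 = 2.
  i=2: a_2=4, p_2 = 4*1 + 0 = 4, q_2 = 4*2 + 1 = 9.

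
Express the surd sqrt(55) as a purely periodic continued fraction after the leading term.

[7; (2, 2, 2, 14)]

Write x_i = (sqrt(55) + m_i)/d_i with (m_0, d_0) = (0, 1). a_0 = floor(sqrt(55)) = 7, since 7^2 = 49 <= 55 < 64 = 8^2.
Iterate m_{i+1} = d_i*a_i - m_i, d_{i+1} = (55 - m_{i+1}^2)/d_i, a_{i+1} = floor((a_0 + m_{i+1})/d_{i+1}):
  m_1 = 1*7 - 0 = 7, d_1 = (55 - 7^2)/1 = 6/1 = 6, a_1 = floor((7 + 7)/6) = 2.
  m_2 = 6*2 - 7 = 5, d_2 = (55 - 5^2)/6 = 30/6 = 5, a_2 = floor((7 + 5)/5) = 2.
  m_3 = 5*2 - 5 = 5, d_3 = (55 - 5^2)/5 = 30/5 = 6, a_3 = floor((7 + 5)/6) = 2.
  m_4 = 6*2 - 5 = 7, d_4 = (55 - 7^2)/6 = 6/6 = 1, a_4 = floor((7 + 7)/1) = 14.
  m_5 = 1*14 - 7 = 7, d_5 = (55 - 7^2)/1 = 6/1 = 6: (m_5, d_5) = (m_1, d_1) = (7, 6), so from here the quotients repeat a_1, ..., a_4; the period length is 4.
Hence the expansion of sqrt(55) is a_0 = 7 followed by the repeating block 2, 2, 2, 14 (period 4).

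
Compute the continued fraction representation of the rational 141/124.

Run the Euclidean algorithm on 141 and 124; the successive quotients are the partial quotients a_0, a_1, ... (each step inverts the fractional part left over by the previous one):
  141 = 1*124 + 17, so a_0 = 1.
  124 = 7*17 + 5, so a_1 = 7.
  17 = 3*5 + 2, so a_2 = 3.
  5 = 2*2 + 1, so a_3 = 2.
  2 = 2*1 + 0, so a_4 = 2.
The remainder reaches 0 after 5 divisions, so the expansion has 5 partial quotients, read off in order.

[1; 7, 3, 2, 2]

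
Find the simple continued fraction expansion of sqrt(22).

Write x_i = (sqrt(22) + m_i)/d_i with (m_0, d_0) = (0, 1). a_0 = floor(sqrt(22)) = 4, since 4^2 = 16 <= 22 < 25 = 5^2.
Iterate m_{i+1} = d_i*a_i - m_i, d_{i+1} = (22 - m_{i+1}^2)/d_i, a_{i+1} = floor((a_0 + m_{i+1})/d_{i+1}):
  m_1 = 1*4 - 0 = 4, d_1 = (22 - 4^2)/1 = 6/1 = 6, a_1 = floor((4 + 4)/6) = 1.
  m_2 = 6*1 - 4 = 2, d_2 = (22 - 2^2)/6 = 18/6 = 3, a_2 = floor((4 + 2)/3) = 2.
  m_3 = 3*2 - 2 = 4, d_3 = (22 - 4^2)/3 = 6/3 = 2, a_3 = floor((4 + 4)/2) = 4.
  m_4 = 2*4 - 4 = 4, d_4 = (22 - 4^2)/2 = 6/2 = 3, a_4 = floor((4 + 4)/3) = 2.
  m_5 = 3*2 - 4 = 2, d_5 = (22 - 2^2)/3 = 18/3 = 6, a_5 = floor((4 + 2)/6) = 1.
  m_6 = 6*1 - 2 = 4, d_6 = (22 - 4^2)/6 = 6/6 = 1, a_6 = floor((4 + 4)/1) = 8.
  m_7 = 1*8 - 4 = 4, d_7 = (22 - 4^2)/1 = 6/1 = 6: (m_7, d_7) = (m_1, d_1) = (4, 6), so from here the quotients repeat a_1, ..., a_6; the period length is 6.
Hence the expansion of sqrt(22) is a_0 = 4 followed by the repeating block 1, 2, 4, 2, 1, 8 (period 6).

[4; (1, 2, 4, 2, 1, 8)]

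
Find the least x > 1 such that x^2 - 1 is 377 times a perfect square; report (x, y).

(x, y) = (233, 12)

First expand sqrt(377) as a continued fraction. With x_i = (sqrt(377) + m_i)/d_i and (m_0, d_0) = (0, 1): a_0 = floor(sqrt(377)) = 19, since 19^2 = 361 <= 377 < 400 = 20^2.
Iterate m_{i+1} = d_i*a_i - m_i, d_{i+1} = (377 - m_{i+1}^2)/d_i, a_{i+1} = floor((a_0 + m_{i+1})/d_{i+1}):
  m_1 = 1*19 - 0 = 19, d_1 = (377 - 19^2)/1 = 16/1 = 16, a_1 = floor((19 + 19)/16) = 2.
  m_2 = 16*2 - 19 = 13, d_2 = (377 - 13^2)/16 = 208/16 = 13, a_2 = floor((19 + 13)/13) = 2.
  m_3 = 13*2 - 13 = 13, d_3 = (377 - 13^2)/13 = 208/13 = 16, a_3 = floor((19 + 13)/16) = 2.
  m_4 = 16*2 - 13 = 19, d_4 = (377 - 19^2)/16 = 16/16 = 1, a_4 = floor((19 + 19)/1) = 38.
  m_5 = 1*38 - 19 = 19, d_5 = (377 - 19^2)/1 = 16/1 = 16: (m_5, d_5) = (m_1, d_1) = (19, 16), so from here the quotients repeat a_1, ..., a_4; the period length is 4.
So sqrt(377) = [19; (2, 2, 2, 38)] with period length k = 4.
k is even, so the fundamental solution of x^2 - 377y^2 = 1 is (p_{k-1}, q_{k-1}) = (p_3, q_3); compute convergents through index 3.
Convergents (p_i = a_i*p_{i-1} + p_{i-2}, q_i = a_i*q_{i-1} + q_{i-2} with p_{-2}=0, p_{-1}=1, q_{-2}=1, q_{-1}=0):
  i=0: a_0=19, p_0 = 19*1 + 0 = 19, q_0 = 19*0 + 1 = 1.
  i=1: a_1=2, p_1 = 2*19 + 1 = 39, q_1 = 2*1 + 0 = 2.
  i=2: a_2=2, p_2 = 2*39 + 19 = 97, q_2 = 2*2 + 1 = 5.
  i=3: a_3=2, p_3 = 2*97 + 39 = 233, q_3 = 2*5 + 2 = 12.
Check: 233^2 - 377*12^2 = 54289 - 54288 = 1, so (x, y) = (233, 12) solves the equation, and by the theorem it is the least positive solution.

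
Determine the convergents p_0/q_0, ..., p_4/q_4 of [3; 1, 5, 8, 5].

Using the convergent recurrence p_i = a_i*p_{i-1} + p_{i-2}, q_i = a_i*q_{i-1} + q_{i-2} with p_{-2}=0, p_{-1}=1, q_{-2}=1, q_{-1}=0:
  i=0: a_0=3, p_0 = 3*1 + 0 = 3, q_0 = 3*0 + 1 = 1.
  i=1: a_1=1, p_1 = 1*3 + 1 = 4, q_1 = 1*1 + 0 = 1.
  i=2: a_2=5, p_2 = 5*4 + 3 = 23, q_2 = 5*1 + 1 = 6.
  i=3: a_3=8, p_3 = 8*23 + 4 = 188, q_3 = 8*6 + 1 = 49.
  i=4: a_4=5, p_4 = 5*188 + 23 = 963, q_4 = 5*49 + 6 = 251.

3/1, 4/1, 23/6, 188/49, 963/251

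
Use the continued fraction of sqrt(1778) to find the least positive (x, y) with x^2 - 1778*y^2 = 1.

(x, y) = (253, 6)

First expand sqrt(1778) as a continued fraction. With x_i = (sqrt(1778) + m_i)/d_i and (m_0, d_0) = (0, 1): a_0 = floor(sqrt(1778)) = 42, since 42^2 = 1764 <= 1778 < 1849 = 43^2.
Iterate m_{i+1} = d_i*a_i - m_i, d_{i+1} = (1778 - m_{i+1}^2)/d_i, a_{i+1} = floor((a_0 + m_{i+1})/d_{i+1}):
  m_1 = 1*42 - 0 = 42, d_1 = (1778 - 42^2)/1 = 14/1 = 14, a_1 = floor((42 + 42)/14) = 6.
  m_2 = 14*6 - 42 = 42, d_2 = (1778 - 42^2)/14 = 14/14 = 1, a_2 = floor((42 + 42)/1) = 84.
  m_3 = 1*84 - 42 = 42, d_3 = (1778 - 42^2)/1 = 14/1 = 14: (m_3, d_3) = (m_1, d_1) = (42, 14), so from here the quotients repeat a_1, a_2; the period length is 2.
So sqrt(1778) = [42; (6, 84)] with period length k = 2.
k is even, so the fundamental solution of x^2 - 1778y^2 = 1 is (p_{k-1}, q_{k-1}) = (p_1, q_1); compute convergents through index 1.
Convergents (p_i = a_i*p_{i-1} + p_{i-2}, q_i = a_i*q_{i-1} + q_{i-2} with p_{-2}=0, p_{-1}=1, q_{-2}=1, q_{-1}=0):
  i=0: a_0=42, p_0 = 42*1 + 0 = 42, q_0 = 42*0 + 1 = 1.
  i=1: a_1=6, p_1 = 6*42 + 1 = 253, q_1 = 6*1 + 0 = 6.
Check: 253^2 - 1778*6^2 = 64009 - 64008 = 1, so (x, y) = (253, 6) solves the equation, and by the theorem it is the least positive solution.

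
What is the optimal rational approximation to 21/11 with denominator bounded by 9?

17/9

Expand x = 21/11 as a continued fraction with the Euclidean algorithm:
  21 = 1*11 + 10, so a_0 = 1.
  11 = 1*10 + 1, so a_1 = 1.
  10 = 10*1 + 0, so a_2 = 10.
so x = [1; 1, 10].
Convergents (p_i = a_i*p_{i-1} + p_{i-2}, q_i = a_i*q_{i-1} + q_{i-2} with p_{-2}=0, p_{-1}=1, q_{-2}=1, q_{-1}=0), until the denominator exceeds 9:
  i=0: a_0=1, p_0 = 1*1 + 0 = 1, q_0 = 1*0 + 1 = 1.
  i=1: a_1=1, p_1 = 1*1 + 1 = 2, q_1 = 1*1 + 0 = 1.
  i=2: a_2=10, p_2 = 10*2 + 1 = 21, q_2 = 10*1 + 1 = 11.
q_2 = 11 > 9, so the last convergent with denominator <= 9 is p_1/q_1 = 2/1.
The closest fraction with denominator <= 9 is either p_1/q_1 or the intermediate fraction (k*p_1 + p_0)/(k*q_1 + q_0) with the largest k >= 1 whose denominator stays <= 9; these approach x as k grows, and every other convergent or intermediate fraction in range is farther away.
Largest k: floor((9 - q_0)/q_1) = floor((9 - 1)/1) = 8.
That gives (8*2 + 1)/(8*1 + 1) = 17/9.
Compare the errors: |x - 2/1| = |21*1 - 2*11|/(11*1) = 1/11, and |x - 17/9| = |21*9 - 17*11|/(11*9) = 2/99.
Cross-multiplying, 2*11 = 22 < 99 = 1*99, so 2/99 is smaller: the intermediate fraction 17/9 is closer to x than 2/1.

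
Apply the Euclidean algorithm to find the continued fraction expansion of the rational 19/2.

Run the Euclidean algorithm on 19 and 2; the successive quotients are the partial quotients a_0, a_1, ... (each step inverts the fractional part left over by the previous one):
  19 = 9*2 + 1, so a_0 = 9.
  2 = 2*1 + 0, so a_1 = 2.
The remainder reaches 0 after 2 divisions, so the expansion has 2 partial quotients, read off in order.

[9; 2]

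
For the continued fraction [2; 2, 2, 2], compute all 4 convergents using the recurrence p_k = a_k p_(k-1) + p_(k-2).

2/1, 5/2, 12/5, 29/12

Using the convergent recurrence p_i = a_i*p_{i-1} + p_{i-2}, q_i = a_i*q_{i-1} + q_{i-2} with p_{-2}=0, p_{-1}=1, q_{-2}=1, q_{-1}=0:
  i=0: a_0=2, p_0 = 2*1 + 0 = 2, q_0 = 2*0 + 1 = 1.
  i=1: a_1=2, p_1 = 2*2 + 1 = 5, q_1 = 2*1 + 0 = 2.
  i=2: a_2=2, p_2 = 2*5 + 2 = 12, q_2 = 2*2 + 1 = 5.
  i=3: a_3=2, p_3 = 2*12 + 5 = 29, q_3 = 2*5 + 2 = 12.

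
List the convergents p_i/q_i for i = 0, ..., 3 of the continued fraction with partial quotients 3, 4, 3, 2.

3/1, 13/4, 42/13, 97/30

Using the convergent recurrence p_i = a_i*p_{i-1} + p_{i-2}, q_i = a_i*q_{i-1} + q_{i-2} with p_{-2}=0, p_{-1}=1, q_{-2}=1, q_{-1}=0:
  i=0: a_0=3, p_0 = 3*1 + 0 = 3, q_0 = 3*0 + 1 = 1.
  i=1: a_1=4, p_1 = 4*3 + 1 = 13, q_1 = 4*1 + 0 = 4.
  i=2: a_2=3, p_2 = 3*13 + 3 = 42, q_2 = 3*4 + 1 = 13.
  i=3: a_3=2, p_3 = 2*42 + 13 = 97, q_3 = 2*13 + 4 = 30.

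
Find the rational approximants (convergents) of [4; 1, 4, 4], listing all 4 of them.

4/1, 5/1, 24/5, 101/21

Using the convergent recurrence p_i = a_i*p_{i-1} + p_{i-2}, q_i = a_i*q_{i-1} + q_{i-2} with p_{-2}=0, p_{-1}=1, q_{-2}=1, q_{-1}=0:
  i=0: a_0=4, p_0 = 4*1 + 0 = 4, q_0 = 4*0 + 1 = 1.
  i=1: a_1=1, p_1 = 1*4 + 1 = 5, q_1 = 1*1 + 0 = 1.
  i=2: a_2=4, p_2 = 4*5 + 4 = 24, q_2 = 4*1 + 1 = 5.
  i=3: a_3=4, p_3 = 4*24 + 5 = 101, q_3 = 4*5 + 1 = 21.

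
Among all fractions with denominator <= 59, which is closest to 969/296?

167/51

Expand x = 969/296 as a continued fraction with the Euclidean algorithm:
  969 = 3*296 + 81, so a_0 = 3.
  296 = 3*81 + 53, so a_1 = 3.
  81 = 1*53 + 28, so a_2 = 1.
  53 = 1*28 + 25, so a_3 = 1.
  28 = 1*25 + 3, so a_4 = 1.
  25 = 8*3 + 1, so a_5 = 8.
  3 = 3*1 + 0, so a_6 = 3.
so x = [3; 3, 1, 1, 1, 8, 3].
Convergents (p_i = a_i*p_{i-1} + p_{i-2}, q_i = a_i*q_{i-1} + q_{i-2} with p_{-2}=0, p_{-1}=1, q_{-2}=1, q_{-1}=0), until the denominator exceeds 59:
  i=0: a_0=3, p_0 = 3*1 + 0 = 3, q_0 = 3*0 + 1 = 1.
  i=1: a_1=3, p_1 = 3*3 + 1 = 10, q_1 = 3*1 + 0 = 3.
  i=2: a_2=1, p_2 = 1*10 + 3 = 13, q_2 = 1*3 + 1 = 4.
  i=3: a_3=1, p_3 = 1*13 + 10 = 23, q_3 = 1*4 + 3 = 7.
  i=4: a_4=1, p_4 = 1*23 + 13 = 36, q_4 = 1*7 + 4 = 11.
  i=5: a_5=8, p_5 = 8*36 + 23 = 311, q_5 = 8*11 + 7 = 95.
q_5 = 95 > 59, so the last convergent with denominator <= 59 is p_4/q_4 = 36/11.
The closest fraction with denominator <= 59 is either p_4/q_4 or the intermediate fraction (k*p_4 + p_3)/(k*q_4 + q_3) with the largest k >= 1 whose denominator stays <= 59; these approach x as k grows, and every other convergent or intermediate fraction in range is farther away.
Largest k: floor((59 - q_3)/q_4) = floor((59 - 7)/11) = 4.
That gives (4*36 + 23)/(4*11 + 7) = 167/51.
Compare the errors: |x - 36/11| = |969*11 - 36*296|/(296*11) = 3/3256, and |x - 167/51| = |969*51 - 167*296|/(296*51) = 13/15096.
Cross-multiplying, 13*3256 = 42328 < 45288 = 3*15096, so 13/15096 is smaller: the intermediate fraction 167/51 is closer to x than 36/11.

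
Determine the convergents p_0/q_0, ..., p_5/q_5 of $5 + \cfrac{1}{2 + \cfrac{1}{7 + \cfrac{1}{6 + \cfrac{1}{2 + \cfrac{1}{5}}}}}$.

5/1, 11/2, 82/15, 503/92, 1088/199, 5943/1087

Using the convergent recurrence p_i = a_i*p_{i-1} + p_{i-2}, q_i = a_i*q_{i-1} + q_{i-2} with p_{-2}=0, p_{-1}=1, q_{-2}=1, q_{-1}=0:
  i=0: a_0=5, p_0 = 5*1 + 0 = 5, q_0 = 5*0 + 1 = 1.
  i=1: a_1=2, p_1 = 2*5 + 1 = 11, q_1 = 2*1 + 0 = 2.
  i=2: a_2=7, p_2 = 7*11 + 5 = 82, q_2 = 7*2 + 1 = 15.
  i=3: a_3=6, p_3 = 6*82 + 11 = 503, q_3 = 6*15 + 2 = 92.
  i=4: a_4=2, p_4 = 2*503 + 82 = 1088, q_4 = 2*92 + 15 = 199.
  i=5: a_5=5, p_5 = 5*1088 + 503 = 5943, q_5 = 5*199 + 92 = 1087.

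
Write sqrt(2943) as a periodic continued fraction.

Write x_i = (sqrt(2943) + m_i)/d_i with (m_0, d_0) = (0, 1). a_0 = floor(sqrt(2943)) = 54, since 54^2 = 2916 <= 2943 < 3025 = 55^2.
Iterate m_{i+1} = d_i*a_i - m_i, d_{i+1} = (2943 - m_{i+1}^2)/d_i, a_{i+1} = floor((a_0 + m_{i+1})/d_{i+1}):
  m_1 = 1*54 - 0 = 54, d_1 = (2943 - 54^2)/1 = 27/1 = 27, a_1 = floor((54 + 54)/27) = 4.
  m_2 = 27*4 - 54 = 54, d_2 = (2943 - 54^2)/27 = 27/27 = 1, a_2 = floor((54 + 54)/1) = 108.
  m_3 = 1*108 - 54 = 54, d_3 = (2943 - 54^2)/1 = 27/1 = 27: (m_3, d_3) = (m_1, d_1) = (54, 27), so from here the quotients repeat a_1, a_2; the period length is 2.
Hence the expansion of sqrt(2943) is a_0 = 54 followed by the repeating block 4, 108 (period 2).

[54; (4, 108)]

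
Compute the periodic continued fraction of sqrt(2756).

Write x_i = (sqrt(2756) + m_i)/d_i with (m_0, d_0) = (0, 1). a_0 = floor(sqrt(2756)) = 52, since 52^2 = 2704 <= 2756 < 2809 = 53^2.
Iterate m_{i+1} = d_i*a_i - m_i, d_{i+1} = (2756 - m_{i+1}^2)/d_i, a_{i+1} = floor((a_0 + m_{i+1})/d_{i+1}):
  m_1 = 1*52 - 0 = 52, d_1 = (2756 - 52^2)/1 = 52/1 = 52, a_1 = floor((52 + 52)/52) = 2.
  m_2 = 52*2 - 52 = 52, d_2 = (2756 - 52^2)/52 = 52/52 = 1, a_2 = floor((52 + 52)/1) = 104.
  m_3 = 1*104 - 52 = 52, d_3 = (2756 - 52^2)/1 = 52/1 = 52: (m_3, d_3) = (m_1, d_1) = (52, 52), so from here the quotients repeat a_1, a_2; the period length is 2.
Hence the expansion of sqrt(2756) is a_0 = 52 followed by the repeating block 2, 104 (period 2).

[52; (2, 104)]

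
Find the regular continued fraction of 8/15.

Run the Euclidean algorithm on 8 and 15; the successive quotients are the partial quotients a_0, a_1, ... (each step inverts the fractional part left over by the previous one):
  8 = 0*15 + 8, so a_0 = 0.
  15 = 1*8 + 7, so a_1 = 1.
  8 = 1*7 + 1, so a_2 = 1.
  7 = 7*1 + 0, so a_3 = 7.
The remainder reaches 0 after 4 divisions, so the expansion has 4 partial quotients, read off in order.

[0; 1, 1, 7]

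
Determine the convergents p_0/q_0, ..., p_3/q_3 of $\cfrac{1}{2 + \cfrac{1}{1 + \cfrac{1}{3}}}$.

Using the convergent recurrence p_i = a_i*p_{i-1} + p_{i-2}, q_i = a_i*q_{i-1} + q_{i-2} with p_{-2}=0, p_{-1}=1, q_{-2}=1, q_{-1}=0:
  i=0: a_0=0, p_0 = 0*1 + 0 = 0, q_0 = 0*0 + 1 = 1.
  i=1: a_1=2, p_1 = 2*0 + 1 = 1, q_1 = 2*1 + 0 = 2.
  i=2: a_2=1, p_2 = 1*1 + 0 = 1, q_2 = 1*2 + 1 = 3.
  i=3: a_3=3, p_3 = 3*1 + 1 = 4, q_3 = 3*3 + 2 = 11.

0/1, 1/2, 1/3, 4/11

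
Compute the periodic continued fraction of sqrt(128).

[11; (3, 5, 3, 22)]

Write x_i = (sqrt(128) + m_i)/d_i with (m_0, d_0) = (0, 1). a_0 = floor(sqrt(128)) = 11, since 11^2 = 121 <= 128 < 144 = 12^2.
Iterate m_{i+1} = d_i*a_i - m_i, d_{i+1} = (128 - m_{i+1}^2)/d_i, a_{i+1} = floor((a_0 + m_{i+1})/d_{i+1}):
  m_1 = 1*11 - 0 = 11, d_1 = (128 - 11^2)/1 = 7/1 = 7, a_1 = floor((11 + 11)/7) = 3.
  m_2 = 7*3 - 11 = 10, d_2 = (128 - 10^2)/7 = 28/7 = 4, a_2 = floor((11 + 10)/4) = 5.
  m_3 = 4*5 - 10 = 10, d_3 = (128 - 10^2)/4 = 28/4 = 7, a_3 = floor((11 + 10)/7) = 3.
  m_4 = 7*3 - 10 = 11, d_4 = (128 - 11^2)/7 = 7/7 = 1, a_4 = floor((11 + 11)/1) = 22.
  m_5 = 1*22 - 11 = 11, d_5 = (128 - 11^2)/1 = 7/1 = 7: (m_5, d_5) = (m_1, d_1) = (11, 7), so from here the quotients repeat a_1, ..., a_4; the period length is 4.
Hence the expansion of sqrt(128) is a_0 = 11 followed by the repeating block 3, 5, 3, 22 (period 4).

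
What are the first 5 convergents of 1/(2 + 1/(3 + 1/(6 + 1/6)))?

0/1, 1/2, 3/7, 19/44, 117/271

Using the convergent recurrence p_i = a_i*p_{i-1} + p_{i-2}, q_i = a_i*q_{i-1} + q_{i-2} with p_{-2}=0, p_{-1}=1, q_{-2}=1, q_{-1}=0:
  i=0: a_0=0, p_0 = 0*1 + 0 = 0, q_0 = 0*0 + 1 = 1.
  i=1: a_1=2, p_1 = 2*0 + 1 = 1, q_1 = 2*1 + 0 = 2.
  i=2: a_2=3, p_2 = 3*1 + 0 = 3, q_2 = 3*2 + 1 = 7.
  i=3: a_3=6, p_3 = 6*3 + 1 = 19, q_3 = 6*7 + 2 = 44.
  i=4: a_4=6, p_4 = 6*19 + 3 = 117, q_4 = 6*44 + 7 = 271.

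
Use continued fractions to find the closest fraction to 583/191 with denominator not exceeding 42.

58/19

Expand x = 583/191 as a continued fraction with the Euclidean algorithm:
  583 = 3*191 + 10, so a_0 = 3.
  191 = 19*10 + 1, so a_1 = 19.
  10 = 10*1 + 0, so a_2 = 10.
so x = [3; 19, 10].
Convergents (p_i = a_i*p_{i-1} + p_{i-2}, q_i = a_i*q_{i-1} + q_{i-2} with p_{-2}=0, p_{-1}=1, q_{-2}=1, q_{-1}=0), until the denominator exceeds 42:
  i=0: a_0=3, p_0 = 3*1 + 0 = 3, q_0 = 3*0 + 1 = 1.
  i=1: a_1=19, p_1 = 19*3 + 1 = 58, q_1 = 19*1 + 0 = 19.
  i=2: a_2=10, p_2 = 10*58 + 3 = 583, q_2 = 10*19 + 1 = 191.
q_2 = 191 > 42, so the last convergent with denominator <= 42 is p_1/q_1 = 58/19.
The closest fraction with denominator <= 42 is either p_1/q_1 or the intermediate fraction (k*p_1 + p_0)/(k*q_1 + q_0) with the largest k >= 1 whose denominator stays <= 42; these approach x as k grows, and every other convergent or intermediate fraction in range is farther away.
Largest k: floor((42 - q_0)/q_1) = floor((42 - 1)/19) = 2.
That gives (2*58 + 3)/(2*19 + 1) = 119/39.
Compare the errors: |x - 58/19| = |583*19 - 58*191|/(191*19) = 1/3629, and |x - 119/39| = |583*39 - 119*191|/(191*39) = 8/7449.
Cross-multiplying, 1*7449 = 7449 < 29032 = 8*3629, so 1/3629 is smaller: the convergent 58/19 is closer to x than 119/39.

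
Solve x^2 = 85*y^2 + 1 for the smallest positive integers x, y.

(x, y) = (285769, 30996)

First expand sqrt(85) as a continued fraction. With x_i = (sqrt(85) + m_i)/d_i and (m_0, d_0) = (0, 1): a_0 = floor(sqrt(85)) = 9, since 9^2 = 81 <= 85 < 100 = 10^2.
Iterate m_{i+1} = d_i*a_i - m_i, d_{i+1} = (85 - m_{i+1}^2)/d_i, a_{i+1} = floor((a_0 + m_{i+1})/d_{i+1}):
  m_1 = 1*9 - 0 = 9, d_1 = (85 - 9^2)/1 = 4/1 = 4, a_1 = floor((9 + 9)/4) = 4.
  m_2 = 4*4 - 9 = 7, d_2 = (85 - 7^2)/4 = 36/4 = 9, a_2 = floor((9 + 7)/9) = 1.
  m_3 = 9*1 - 7 = 2, d_3 = (85 - 2^2)/9 = 81/9 = 9, a_3 = floor((9 + 2)/9) = 1.
  m_4 = 9*1 - 2 = 7, d_4 = (85 - 7^2)/9 = 36/9 = 4, a_4 = floor((9 + 7)/4) = 4.
  m_5 = 4*4 - 7 = 9, d_5 = (85 - 9^2)/4 = 4/4 = 1, a_5 = floor((9 + 9)/1) = 18.
  m_6 = 1*18 - 9 = 9, d_6 = (85 - 9^2)/1 = 4/1 = 4: (m_6, d_6) = (m_1, d_1) = (9, 4), so from here the quotients repeat a_1, ..., a_5; the period length is 5.
So sqrt(85) = [9; (4, 1, 1, 4, 18)] with period length k = 5.
k is odd, so (p_{k-1}, q_{k-1}) only solves x^2 - 85y^2 = -1 and the fundamental solution of x^2 - 85y^2 = 1 is (p_{2k-1}, q_{2k-1}) = (p_9, q_9); compute convergents through index 9, running through the period twice.
Convergents (p_i = a_i*p_{i-1} + p_{i-2}, q_i = a_i*q_{i-1} + q_{i-2} with p_{-2}=0, p_{-1}=1, q_{-2}=1, q_{-1}=0):
  i=0: a_0=9, p_0 = 9*1 + 0 = 9, q_0 = 9*0 + 1 = 1.
  i=1: a_1=4, p_1 = 4*9 + 1 = 37, q_1 = 4*1 + 0 = 4.
  i=2: a_2=1, p_2 = 1*37 + 9 = 46, q_2 = 1*4 + 1 = 5.
  i=3: a_3=1, p_3 = 1*46 + 37 = 83, q_3 = 1*5 + 4 = 9.
  i=4: a_4=4, p_4 = 4*83 + 46 = 378, q_4 = 4*9 + 5 = 41.
  i=5: a_5=18, p_5 = 18*378 + 83 = 6887, q_5 = 18*41 + 9 = 747.
  i=6: a_6=4, p_6 = 4*6887 + 378 = 27926, q_6 = 4*747 + 41 = 3029.
  i=7: a_7=1, p_7 = 1*27926 + 6887 = 34813, q_7 = 1*3029 + 747 = 3776.
  i=8: a_8=1, p_8 = 1*34813 + 27926 = 62739, q_8 = 1*3776 + 3029 = 6805.
  i=9: a_9=4, p_9 = 4*62739 + 34813 = 285769, q_9 = 4*6805 + 3776 = 30996.
Indeed p_4^2 - 85*q_4^2 = 142884 - 142885 = -1, not +1.
Check: 285769^2 - 85*30996^2 = 81663921361 - 81663921360 = 1, so (x, y) = (285769, 30996) solves the equation, and by the theorem it is the least positive solution.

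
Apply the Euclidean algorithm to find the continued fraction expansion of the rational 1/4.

[0; 4]

Run the Euclidean algorithm on 1 and 4; the successive quotients are the partial quotients a_0, a_1, ... (each step inverts the fractional part left over by the previous one):
  1 = 0*4 + 1, so a_0 = 0.
  4 = 4*1 + 0, so a_1 = 4.
The remainder reaches 0 after 2 divisions, so the expansion has 2 partial quotients, read off in order.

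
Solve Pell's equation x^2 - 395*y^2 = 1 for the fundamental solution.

(x, y) = (159, 8)

First expand sqrt(395) as a continued fraction. With x_i = (sqrt(395) + m_i)/d_i and (m_0, d_0) = (0, 1): a_0 = floor(sqrt(395)) = 19, since 19^2 = 361 <= 395 < 400 = 20^2.
Iterate m_{i+1} = d_i*a_i - m_i, d_{i+1} = (395 - m_{i+1}^2)/d_i, a_{i+1} = floor((a_0 + m_{i+1})/d_{i+1}):
  m_1 = 1*19 - 0 = 19, d_1 = (395 - 19^2)/1 = 34/1 = 34, a_1 = floor((19 + 19)/34) = 1.
  m_2 = 34*1 - 19 = 15, d_2 = (395 - 15^2)/34 = 170/34 = 5, a_2 = floor((19 + 15)/5) = 6.
  m_3 = 5*6 - 15 = 15, d_3 = (395 - 15^2)/5 = 170/5 = 34, a_3 = floor((19 + 15)/34) = 1.
  m_4 = 34*1 - 15 = 19, d_4 = (395 - 19^2)/34 = 34/34 = 1, a_4 = floor((19 + 19)/1) = 38.
  m_5 = 1*38 - 19 = 19, d_5 = (395 - 19^2)/1 = 34/1 = 34: (m_5, d_5) = (m_1, d_1) = (19, 34), so from here the quotients repeat a_1, ..., a_4; the period length is 4.
So sqrt(395) = [19; (1, 6, 1, 38)] with period length k = 4.
k is even, so the fundamental solution of x^2 - 395y^2 = 1 is (p_{k-1}, q_{k-1}) = (p_3, q_3); compute convergents through index 3.
Convergents (p_i = a_i*p_{i-1} + p_{i-2}, q_i = a_i*q_{i-1} + q_{i-2} with p_{-2}=0, p_{-1}=1, q_{-2}=1, q_{-1}=0):
  i=0: a_0=19, p_0 = 19*1 + 0 = 19, q_0 = 19*0 + 1 = 1.
  i=1: a_1=1, p_1 = 1*19 + 1 = 20, q_1 = 1*1 + 0 = 1.
  i=2: a_2=6, p_2 = 6*20 + 19 = 139, q_2 = 6*1 + 1 = 7.
  i=3: a_3=1, p_3 = 1*139 + 20 = 159, q_3 = 1*7 + 1 = 8.
Check: 159^2 - 395*8^2 = 25281 - 25280 = 1, so (x, y) = (159, 8) solves the equation, and by the theorem it is the least positive solution.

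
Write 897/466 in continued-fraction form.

Run the Euclidean algorithm on 897 and 466; the successive quotients are the partial quotients a_0, a_1, ... (each step inverts the fractional part left over by the previous one):
  897 = 1*466 + 431, so a_0 = 1.
  466 = 1*431 + 35, so a_1 = 1.
  431 = 12*35 + 11, so a_2 = 12.
  35 = 3*11 + 2, so a_3 = 3.
  11 = 5*2 + 1, so a_4 = 5.
  2 = 2*1 + 0, so a_5 = 2.
The remainder reaches 0 after 6 divisions, so the expansion has 6 partial quotients, read off in order.

[1; 1, 12, 3, 5, 2]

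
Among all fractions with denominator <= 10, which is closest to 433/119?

Expand x = 433/119 as a continued fraction with the Euclidean algorithm:
  433 = 3*119 + 76, so a_0 = 3.
  119 = 1*76 + 43, so a_1 = 1.
  76 = 1*43 + 33, so a_2 = 1.
  43 = 1*33 + 10, so a_3 = 1.
  33 = 3*10 + 3, so a_4 = 3.
  10 = 3*3 + 1, so a_5 = 3.
  3 = 3*1 + 0, so a_6 = 3.
so x = [3; 1, 1, 1, 3, 3, 3].
Convergents (p_i = a_i*p_{i-1} + p_{i-2}, q_i = a_i*q_{i-1} + q_{i-2} with p_{-2}=0, p_{-1}=1, q_{-2}=1, q_{-1}=0), until the denominator exceeds 10:
  i=0: a_0=3, p_0 = 3*1 + 0 = 3, q_0 = 3*0 + 1 = 1.
  i=1: a_1=1, p_1 = 1*3 + 1 = 4, q_1 = 1*1 + 0 = 1.
  i=2: a_2=1, p_2 = 1*4 + 3 = 7, q_2 = 1*1 + 1 = 2.
  i=3: a_3=1, p_3 = 1*7 + 4 = 11, q_3 = 1*2 + 1 = 3.
  i=4: a_4=3, p_4 = 3*11 + 7 = 40, q_4 = 3*3 + 2 = 11.
q_4 = 11 > 10, so the last convergent with denominator <= 10 is p_3/q_3 = 11/3.
The closest fraction with denominator <= 10 is either p_3/q_3 or the intermediate fraction (k*p_3 + p_2)/(k*q_3 + q_2) with the largest k >= 1 whose denominator stays <= 10; these approach x as k grows, and every other convergent or intermediate fraction in range is farther away.
Largest k: floor((10 - q_2)/q_3) = floor((10 - 2)/3) = 2.
That gives (2*11 + 7)/(2*3 + 2) = 29/8.
Compare the errors: |x - 11/3| = |433*3 - 11*119|/(119*3) = 10/357, and |x - 29/8| = |433*8 - 29*119|/(119*8) = 13/952.
Cross-multiplying, 13*357 = 4641 < 9520 = 10*952, so 13/952 is smaller: the intermediate fraction 29/8 is closer to x than 11/3.

29/8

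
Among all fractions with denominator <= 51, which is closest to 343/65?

Expand x = 343/65 as a continued fraction with the Euclidean algorithm:
  343 = 5*65 + 18, so a_0 = 5.
  65 = 3*18 + 11, so a_1 = 3.
  18 = 1*11 + 7, so a_2 = 1.
  11 = 1*7 + 4, so a_3 = 1.
  7 = 1*4 + 3, so a_4 = 1.
  4 = 1*3 + 1, so a_5 = 1.
  3 = 3*1 + 0, so a_6 = 3.
so x = [5; 3, 1, 1, 1, 1, 3].
Convergents (p_i = a_i*p_{i-1} + p_{i-2}, q_i = a_i*q_{i-1} + q_{i-2} with p_{-2}=0, p_{-1}=1, q_{-2}=1, q_{-1}=0), until the denominator exceeds 51:
  i=0: a_0=5, p_0 = 5*1 + 0 = 5, q_0 = 5*0 + 1 = 1.
  i=1: a_1=3, p_1 = 3*5 + 1 = 16, q_1 = 3*1 + 0 = 3.
  i=2: a_2=1, p_2 = 1*16 + 5 = 21, q_2 = 1*3 + 1 = 4.
  i=3: a_3=1, p_3 = 1*21 + 16 = 37, q_3 = 1*4 + 3 = 7.
  i=4: a_4=1, p_4 = 1*37 + 21 = 58, q_4 = 1*7 + 4 = 11.
  i=5: a_5=1, p_5 = 1*58 + 37 = 95, q_5 = 1*11 + 7 = 18.
  i=6: a_6=3, p_6 = 3*95 + 58 = 343, q_6 = 3*18 + 11 = 65.
q_6 = 65 > 51, so the last convergent with denominator <= 51 is p_5/q_5 = 95/18.
The closest fraction with denominator <= 51 is either p_5/q_5 or the intermediate fraction (k*p_5 + p_4)/(k*q_5 + q_4) with the largest k >= 1 whose denominator stays <= 51; these approach x as k grows, and every other convergent or intermediate fraction in range is farther away.
Largest k: floor((51 - q_4)/q_5) = floor((51 - 11)/18) = 2.
That gives (2*95 + 58)/(2*18 + 11) = 248/47.
Compare the errors: |x - 95/18| = |343*18 - 95*65|/(65*18) = 1/1170, and |x - 248/47| = |343*47 - 248*65|/(65*47) = 1/3055.
Cross-multiplying, 1*1170 = 1170 < 3055 = 1*3055, so 1/3055 is smaller: the intermediate fraction 248/47 is closer to x than 95/18.

248/47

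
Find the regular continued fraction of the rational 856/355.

[2; 2, 2, 3, 6, 1, 2]

Run the Euclidean algorithm on 856 and 355; the successive quotients are the partial quotients a_0, a_1, ... (each step inverts the fractional part left over by the previous one):
  856 = 2*355 + 146, so a_0 = 2.
  355 = 2*146 + 63, so a_1 = 2.
  146 = 2*63 + 20, so a_2 = 2.
  63 = 3*20 + 3, so a_3 = 3.
  20 = 6*3 + 2, so a_4 = 6.
  3 = 1*2 + 1, so a_5 = 1.
  2 = 2*1 + 0, so a_6 = 2.
The remainder reaches 0 after 7 divisions, so the expansion has 7 partial quotients, read off in order.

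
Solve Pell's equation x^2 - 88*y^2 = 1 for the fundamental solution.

(x, y) = (197, 21)

First expand sqrt(88) as a continued fraction. With x_i = (sqrt(88) + m_i)/d_i and (m_0, d_0) = (0, 1): a_0 = floor(sqrt(88)) = 9, since 9^2 = 81 <= 88 < 100 = 10^2.
Iterate m_{i+1} = d_i*a_i - m_i, d_{i+1} = (88 - m_{i+1}^2)/d_i, a_{i+1} = floor((a_0 + m_{i+1})/d_{i+1}):
  m_1 = 1*9 - 0 = 9, d_1 = (88 - 9^2)/1 = 7/1 = 7, a_1 = floor((9 + 9)/7) = 2.
  m_2 = 7*2 - 9 = 5, d_2 = (88 - 5^2)/7 = 63/7 = 9, a_2 = floor((9 + 5)/9) = 1.
  m_3 = 9*1 - 5 = 4, d_3 = (88 - 4^2)/9 = 72/9 = 8, a_3 = floor((9 + 4)/8) = 1.
  m_4 = 8*1 - 4 = 4, d_4 = (88 - 4^2)/8 = 72/8 = 9, a_4 = floor((9 + 4)/9) = 1.
  m_5 = 9*1 - 4 = 5, d_5 = (88 - 5^2)/9 = 63/9 = 7, a_5 = floor((9 + 5)/7) = 2.
  m_6 = 7*2 - 5 = 9, d_6 = (88 - 9^2)/7 = 7/7 = 1, a_6 = floor((9 + 9)/1) = 18.
  m_7 = 1*18 - 9 = 9, d_7 = (88 - 9^2)/1 = 7/1 = 7: (m_7, d_7) = (m_1, d_1) = (9, 7), so from here the quotients repeat a_1, ..., a_6; the period length is 6.
So sqrt(88) = [9; (2, 1, 1, 1, 2, 18)] with period length k = 6.
k is even, so the fundamental solution of x^2 - 88y^2 = 1 is (p_{k-1}, q_{k-1}) = (p_5, q_5); compute convergents through index 5.
Convergents (p_i = a_i*p_{i-1} + p_{i-2}, q_i = a_i*q_{i-1} + q_{i-2} with p_{-2}=0, p_{-1}=1, q_{-2}=1, q_{-1}=0):
  i=0: a_0=9, p_0 = 9*1 + 0 = 9, q_0 = 9*0 + 1 = 1.
  i=1: a_1=2, p_1 = 2*9 + 1 = 19, q_1 = 2*1 + 0 = 2.
  i=2: a_2=1, p_2 = 1*19 + 9 = 28, q_2 = 1*2 + 1 = 3.
  i=3: a_3=1, p_3 = 1*28 + 19 = 47, q_3 = 1*3 + 2 = 5.
  i=4: a_4=1, p_4 = 1*47 + 28 = 75, q_4 = 1*5 + 3 = 8.
  i=5: a_5=2, p_5 = 2*75 + 47 = 197, q_5 = 2*8 + 5 = 21.
Check: 197^2 - 88*21^2 = 38809 - 38808 = 1, so (x, y) = (197, 21) solves the equation, and by the theorem it is the least positive solution.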